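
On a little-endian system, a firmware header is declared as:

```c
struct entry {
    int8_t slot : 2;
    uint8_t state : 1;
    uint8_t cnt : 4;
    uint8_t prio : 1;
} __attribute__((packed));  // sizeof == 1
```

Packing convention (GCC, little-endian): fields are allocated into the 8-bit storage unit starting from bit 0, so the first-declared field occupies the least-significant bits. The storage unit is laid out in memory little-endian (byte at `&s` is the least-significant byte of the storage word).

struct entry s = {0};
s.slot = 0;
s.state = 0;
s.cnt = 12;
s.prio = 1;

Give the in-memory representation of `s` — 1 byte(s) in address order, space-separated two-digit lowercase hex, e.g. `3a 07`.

e0

[0+:2] slot=0 & 0x3 = 0x0; word=0x00
[2+:1] state=0 & 0x1 = 0x0; word=0x00
[3+:4] cnt=12 & 0xf = 0xc; word=0x60
[7+:1] prio=1 & 0x1 = 0x1; word=0xe0
word = 0xe0 → little-endian bytes:
  [0]=0xe0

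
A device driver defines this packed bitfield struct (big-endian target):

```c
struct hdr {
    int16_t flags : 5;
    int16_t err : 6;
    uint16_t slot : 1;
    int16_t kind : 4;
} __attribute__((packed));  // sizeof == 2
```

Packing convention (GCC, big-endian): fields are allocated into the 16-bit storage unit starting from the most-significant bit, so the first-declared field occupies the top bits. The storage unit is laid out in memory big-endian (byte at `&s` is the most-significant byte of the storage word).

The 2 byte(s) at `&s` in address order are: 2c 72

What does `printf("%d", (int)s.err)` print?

[0]=0x2c [1]=0x72 (big-endian) → word 0x2c72
flags:5 @ bit 11 → (0x2c72>>11)&0x1f = 0x5
err:6 @ bit 5 → (0x2c72>>5)&0x3f = 0x23  ←
slot:1 @ bit 4 → (0x2c72>>4)&0x1 = 0x1
kind:4 @ bit 0 → (0x2c72>>0)&0xf = 0x2
err signed 6b, MSB=1: 35 - 64 = -29

-29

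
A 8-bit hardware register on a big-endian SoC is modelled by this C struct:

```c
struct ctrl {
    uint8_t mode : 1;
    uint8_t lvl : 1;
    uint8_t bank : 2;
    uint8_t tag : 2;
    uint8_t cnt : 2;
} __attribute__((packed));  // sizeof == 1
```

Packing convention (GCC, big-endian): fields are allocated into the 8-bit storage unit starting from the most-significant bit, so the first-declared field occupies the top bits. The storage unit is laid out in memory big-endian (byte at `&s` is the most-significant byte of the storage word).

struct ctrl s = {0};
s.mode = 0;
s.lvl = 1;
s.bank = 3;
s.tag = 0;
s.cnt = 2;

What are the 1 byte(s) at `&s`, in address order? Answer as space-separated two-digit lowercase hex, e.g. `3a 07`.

72

mode:1 = 0 → 0x0 << 7 → word 0x00
lvl:1 = 1 → 0x1 << 6 → word 0x40
bank:2 = 3 → 0x3 << 4 → word 0x70
tag:2 = 0 → 0x0 << 2 → word 0x70
cnt:2 = 2 → 0x2 << 0 → word 0x72
word = 0x72 → big-endian bytes:
  [0]=0x72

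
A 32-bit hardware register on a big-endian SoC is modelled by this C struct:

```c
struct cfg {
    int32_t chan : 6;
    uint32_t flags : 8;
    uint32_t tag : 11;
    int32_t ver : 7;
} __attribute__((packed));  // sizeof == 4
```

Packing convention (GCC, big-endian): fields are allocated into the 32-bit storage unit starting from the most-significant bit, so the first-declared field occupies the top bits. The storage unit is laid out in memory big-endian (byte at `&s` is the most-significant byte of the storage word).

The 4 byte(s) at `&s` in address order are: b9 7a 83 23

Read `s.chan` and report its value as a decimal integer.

-18

[0]=0xb9 [1]=0x7a [2]=0x83 [3]=0x23 (big-endian) → word 0xb97a8323
chan [26+:6] = (word>>26) & 0x3f = 46  ←
flags [18+:8] = (word>>18) & 0xff = 94
tag [7+:11] = (word>>7) & 0x7ff = 1286
ver [0+:7] = (word>>0) & 0x7f = 35
chan signed 6b, MSB=1: 46 - 64 = -18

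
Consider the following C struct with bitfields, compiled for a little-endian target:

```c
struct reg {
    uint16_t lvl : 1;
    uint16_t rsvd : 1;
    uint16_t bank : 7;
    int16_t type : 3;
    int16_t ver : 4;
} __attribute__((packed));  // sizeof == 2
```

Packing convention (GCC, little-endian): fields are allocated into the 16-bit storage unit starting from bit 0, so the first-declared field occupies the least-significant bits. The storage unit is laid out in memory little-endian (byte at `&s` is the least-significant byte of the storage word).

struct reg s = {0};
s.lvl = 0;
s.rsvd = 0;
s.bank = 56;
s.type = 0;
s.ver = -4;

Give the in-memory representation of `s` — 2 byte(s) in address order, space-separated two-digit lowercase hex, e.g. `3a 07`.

e0 c0

lvl (1b) val=0 bits=0x0 at bit 0: 0x0000
rsvd (1b) val=0 bits=0x0 at bit 1: 0x0000
bank (7b) val=56 bits=0x38 at bit 2: 0x00e0
type (3b) val=0 bits=0x0 at bit 9: 0x00e0
ver (4b) val=-4 bits=0xc at bit 12: 0xc0e0
word = 0xc0e0 → little-endian bytes:
  [0]=0xe0  [1]=0xc0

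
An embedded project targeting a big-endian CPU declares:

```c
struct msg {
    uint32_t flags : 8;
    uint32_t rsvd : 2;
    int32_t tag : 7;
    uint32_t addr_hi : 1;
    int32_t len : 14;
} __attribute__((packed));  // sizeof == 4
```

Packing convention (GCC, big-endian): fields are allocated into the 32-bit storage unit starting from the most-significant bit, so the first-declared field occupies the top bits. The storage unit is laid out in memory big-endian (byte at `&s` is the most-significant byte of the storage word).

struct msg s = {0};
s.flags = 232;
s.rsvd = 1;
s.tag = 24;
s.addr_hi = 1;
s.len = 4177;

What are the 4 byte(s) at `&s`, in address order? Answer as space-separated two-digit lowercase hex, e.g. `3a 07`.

[24+:8] flags=232 & 0xff = 0xe8; word=0xe8000000
[22+:2] rsvd=1 & 0x3 = 0x1; word=0xe8400000
[15+:7] tag=24 & 0x7f = 0x18; word=0xe84c0000
[14+:1] addr_hi=1 & 0x1 = 0x1; word=0xe84c4000
[0+:14] len=4177 & 0x3fff = 0x1051; word=0xe84c5051
word = 0xe84c5051 → big-endian bytes:
  [0]=0xe8  [1]=0x4c  [2]=0x50  [3]=0x51

e8 4c 50 51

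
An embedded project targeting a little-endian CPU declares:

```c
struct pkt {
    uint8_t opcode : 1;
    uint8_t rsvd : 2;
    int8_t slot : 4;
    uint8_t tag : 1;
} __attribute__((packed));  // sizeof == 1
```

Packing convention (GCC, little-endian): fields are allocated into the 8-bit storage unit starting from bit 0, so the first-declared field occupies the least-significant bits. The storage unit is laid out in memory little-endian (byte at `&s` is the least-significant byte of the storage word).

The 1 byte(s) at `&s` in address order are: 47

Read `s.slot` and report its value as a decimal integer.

-8

[0]=0x47 (little-endian) → word 0x47
opcode [0+:1] = (word>>0) & 0x1 = 1
rsvd [1+:2] = (word>>1) & 0x3 = 3
slot [3+:4] = (word>>3) & 0xf = 8  ←
tag [7+:1] = (word>>7) & 0x1 = 0
slot signed 4b, MSB=1: 8 - 16 = -8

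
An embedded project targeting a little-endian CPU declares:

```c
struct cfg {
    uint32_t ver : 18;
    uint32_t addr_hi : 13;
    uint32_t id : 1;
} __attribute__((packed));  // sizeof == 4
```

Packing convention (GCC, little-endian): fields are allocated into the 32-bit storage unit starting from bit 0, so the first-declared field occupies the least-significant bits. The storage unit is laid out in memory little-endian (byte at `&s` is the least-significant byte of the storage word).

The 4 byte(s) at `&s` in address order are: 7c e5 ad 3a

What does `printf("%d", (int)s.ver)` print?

[0]=0x7c [1]=0xe5 [2]=0xad [3]=0x3a (little-endian) → word 0x3aade57c
ver:18 @ bit 0 → (0x3aade57c>>0)&0x3ffff = 0x1e57c  ←
addr_hi:13 @ bit 18 → (0x3aade57c>>18)&0x1fff = 0xeab
id:1 @ bit 31 → (0x3aade57c>>31)&0x1 = 0x0

124284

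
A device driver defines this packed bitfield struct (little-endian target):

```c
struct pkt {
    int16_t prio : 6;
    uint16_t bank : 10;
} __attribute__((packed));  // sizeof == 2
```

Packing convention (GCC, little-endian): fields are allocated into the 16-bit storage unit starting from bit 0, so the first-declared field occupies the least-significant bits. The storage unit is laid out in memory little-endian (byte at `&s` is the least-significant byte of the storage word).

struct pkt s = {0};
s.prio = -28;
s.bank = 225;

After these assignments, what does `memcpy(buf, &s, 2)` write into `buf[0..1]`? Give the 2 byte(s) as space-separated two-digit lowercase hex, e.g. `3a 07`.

64 38

prio (6b) val=-28 bits=0x24 at bit 0: 0x0024
bank (10b) val=225 bits=0xe1 at bit 6: 0x3864
word = 0x3864 → little-endian bytes:
  [0]=0x64  [1]=0x38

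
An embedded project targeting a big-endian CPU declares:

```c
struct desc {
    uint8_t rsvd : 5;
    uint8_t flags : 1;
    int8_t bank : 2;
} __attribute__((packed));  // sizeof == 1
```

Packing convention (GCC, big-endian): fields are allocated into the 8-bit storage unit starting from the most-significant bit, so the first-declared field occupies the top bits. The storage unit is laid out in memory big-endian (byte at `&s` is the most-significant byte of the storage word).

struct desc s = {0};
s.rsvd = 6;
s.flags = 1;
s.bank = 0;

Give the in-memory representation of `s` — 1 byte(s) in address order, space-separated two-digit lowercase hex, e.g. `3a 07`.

34

rsvd:5 = 6 → 0x6 << 3 → word 0x30
flags:1 = 1 → 0x1 << 2 → word 0x34
bank:2 = 0 → 0x0 << 0 → word 0x34
word = 0x34 → big-endian bytes:
  [0]=0x34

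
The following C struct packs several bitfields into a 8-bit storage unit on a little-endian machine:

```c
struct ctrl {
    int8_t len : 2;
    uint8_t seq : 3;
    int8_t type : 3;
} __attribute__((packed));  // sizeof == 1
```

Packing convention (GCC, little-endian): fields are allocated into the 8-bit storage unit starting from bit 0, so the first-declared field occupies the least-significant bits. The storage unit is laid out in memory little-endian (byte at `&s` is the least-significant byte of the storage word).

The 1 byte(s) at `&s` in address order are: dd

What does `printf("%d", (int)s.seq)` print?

[0]=0xdd (little-endian) → word 0xdd
len [0+:2] = (word>>0) & 0x3 = 1
seq [2+:3] = (word>>2) & 0x7 = 7  ←
type [5+:3] = (word>>5) & 0x7 = 6

7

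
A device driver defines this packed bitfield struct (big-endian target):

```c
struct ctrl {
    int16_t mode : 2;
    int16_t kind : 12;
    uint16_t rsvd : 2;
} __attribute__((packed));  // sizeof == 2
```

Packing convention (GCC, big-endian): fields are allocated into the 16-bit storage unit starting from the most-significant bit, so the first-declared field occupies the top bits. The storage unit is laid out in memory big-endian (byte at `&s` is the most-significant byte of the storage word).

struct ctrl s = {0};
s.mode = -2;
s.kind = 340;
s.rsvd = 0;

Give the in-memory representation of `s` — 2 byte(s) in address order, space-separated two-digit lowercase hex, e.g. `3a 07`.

mode (2b) val=-2 bits=0x2 at bit 14: 0x8000
kind (12b) val=340 bits=0x154 at bit 2: 0x8550
rsvd (2b) val=0 bits=0x0 at bit 0: 0x8550
word = 0x8550 → big-endian bytes:
  [0]=0x85  [1]=0x50

85 50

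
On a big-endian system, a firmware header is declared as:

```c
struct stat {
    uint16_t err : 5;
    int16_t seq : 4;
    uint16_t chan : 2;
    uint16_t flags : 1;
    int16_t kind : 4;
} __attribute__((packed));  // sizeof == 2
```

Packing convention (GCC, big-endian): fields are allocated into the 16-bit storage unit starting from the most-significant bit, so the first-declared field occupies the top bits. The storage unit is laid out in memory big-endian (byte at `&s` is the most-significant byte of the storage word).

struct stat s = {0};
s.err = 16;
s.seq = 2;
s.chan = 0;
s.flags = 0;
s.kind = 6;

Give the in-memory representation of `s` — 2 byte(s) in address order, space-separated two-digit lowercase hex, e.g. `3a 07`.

81 06

[11+:5] err=16 & 0x1f = 0x10; word=0x8000
[7+:4] seq=2 & 0xf = 0x2; word=0x8100
[5+:2] chan=0 & 0x3 = 0x0; word=0x8100
[4+:1] flags=0 & 0x1 = 0x0; word=0x8100
[0+:4] kind=6 & 0xf = 0x6; word=0x8106
word = 0x8106 → big-endian bytes:
  [0]=0x81  [1]=0x06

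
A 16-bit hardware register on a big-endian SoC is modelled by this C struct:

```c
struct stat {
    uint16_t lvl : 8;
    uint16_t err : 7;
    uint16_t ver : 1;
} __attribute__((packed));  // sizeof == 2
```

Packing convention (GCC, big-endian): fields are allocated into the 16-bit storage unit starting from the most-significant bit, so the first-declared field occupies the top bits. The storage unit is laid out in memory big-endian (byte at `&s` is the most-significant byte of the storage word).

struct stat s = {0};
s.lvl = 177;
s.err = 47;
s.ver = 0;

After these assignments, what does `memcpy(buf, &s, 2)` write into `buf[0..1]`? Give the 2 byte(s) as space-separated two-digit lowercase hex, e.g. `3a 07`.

b1 5e

[8+:8] lvl=177 & 0xff = 0xb1; word=0xb100
[1+:7] err=47 & 0x7f = 0x2f; word=0xb15e
[0+:1] ver=0 & 0x1 = 0x0; word=0xb15e
word = 0xb15e → big-endian bytes:
  [0]=0xb1  [1]=0x5e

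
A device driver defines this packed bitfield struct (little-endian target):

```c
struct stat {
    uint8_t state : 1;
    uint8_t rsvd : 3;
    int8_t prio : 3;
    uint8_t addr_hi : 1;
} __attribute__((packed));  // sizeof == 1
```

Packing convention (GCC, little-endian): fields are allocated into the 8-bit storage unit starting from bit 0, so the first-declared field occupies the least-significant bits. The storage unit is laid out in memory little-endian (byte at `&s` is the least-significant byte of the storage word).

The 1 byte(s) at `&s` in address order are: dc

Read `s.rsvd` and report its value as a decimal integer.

[0]=0xdc (little-endian) → word 0xdc
state:1 @ bit 0 → (0xdc>>0)&0x1 = 0x0
rsvd:3 @ bit 1 → (0xdc>>1)&0x7 = 0x6  ←
prio:3 @ bit 4 → (0xdc>>4)&0x7 = 0x5
addr_hi:1 @ bit 7 → (0xdc>>7)&0x1 = 0x1

6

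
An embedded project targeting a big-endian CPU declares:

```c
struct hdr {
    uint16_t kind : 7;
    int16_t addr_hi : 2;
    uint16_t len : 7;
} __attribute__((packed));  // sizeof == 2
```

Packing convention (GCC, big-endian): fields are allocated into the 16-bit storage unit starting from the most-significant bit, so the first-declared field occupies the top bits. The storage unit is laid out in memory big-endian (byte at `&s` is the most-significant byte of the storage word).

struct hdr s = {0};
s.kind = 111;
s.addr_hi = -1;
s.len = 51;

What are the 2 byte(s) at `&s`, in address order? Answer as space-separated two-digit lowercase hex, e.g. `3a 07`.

kind:7 = 111 → 0x6f << 9 → word 0xde00
addr_hi:2 = -1 → 0x3 << 7 → word 0xdf80
len:7 = 51 → 0x33 << 0 → word 0xdfb3
word = 0xdfb3 → big-endian bytes:
  [0]=0xdf  [1]=0xb3

df b3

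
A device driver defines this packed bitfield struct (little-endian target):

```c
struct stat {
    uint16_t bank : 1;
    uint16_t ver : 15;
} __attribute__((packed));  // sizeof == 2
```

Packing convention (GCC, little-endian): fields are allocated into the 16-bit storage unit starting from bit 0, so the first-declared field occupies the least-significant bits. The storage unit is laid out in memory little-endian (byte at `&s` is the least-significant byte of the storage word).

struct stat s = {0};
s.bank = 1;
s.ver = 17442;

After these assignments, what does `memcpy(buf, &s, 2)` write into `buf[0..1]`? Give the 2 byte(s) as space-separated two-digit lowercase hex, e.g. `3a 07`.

bank (1b) val=1 bits=0x1 at bit 0: 0x0001
ver (15b) val=17442 bits=0x4422 at bit 1: 0x8845
word = 0x8845 → little-endian bytes:
  [0]=0x45  [1]=0x88

45 88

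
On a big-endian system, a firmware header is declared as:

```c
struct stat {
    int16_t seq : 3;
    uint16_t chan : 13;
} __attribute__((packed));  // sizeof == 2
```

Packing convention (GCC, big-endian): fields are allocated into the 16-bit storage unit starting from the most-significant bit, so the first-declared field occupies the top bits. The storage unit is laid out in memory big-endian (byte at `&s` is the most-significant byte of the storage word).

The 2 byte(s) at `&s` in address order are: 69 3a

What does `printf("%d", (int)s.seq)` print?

[0]=0x69 [1]=0x3a (big-endian) → word 0x693a
seq:3 @ bit 13 → (0x693a>>13)&0x7 = 0x3  ←
chan:13 @ bit 0 → (0x693a>>0)&0x1fff = 0x93a
seq signed 3b, MSB=0: value = 3

3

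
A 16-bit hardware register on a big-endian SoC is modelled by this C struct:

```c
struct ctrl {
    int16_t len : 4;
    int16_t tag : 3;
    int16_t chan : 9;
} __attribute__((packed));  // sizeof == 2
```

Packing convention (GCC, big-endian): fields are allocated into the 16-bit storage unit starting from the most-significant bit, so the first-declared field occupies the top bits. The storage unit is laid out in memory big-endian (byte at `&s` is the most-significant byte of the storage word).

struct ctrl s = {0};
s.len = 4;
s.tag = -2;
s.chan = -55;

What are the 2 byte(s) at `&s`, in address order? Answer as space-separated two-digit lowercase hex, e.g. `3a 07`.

4d c9

len (4b) val=4 bits=0x4 at bit 12: 0x4000
tag (3b) val=-2 bits=0x6 at bit 9: 0x4c00
chan (9b) val=-55 bits=0x1c9 at bit 0: 0x4dc9
word = 0x4dc9 → big-endian bytes:
  [0]=0x4d  [1]=0xc9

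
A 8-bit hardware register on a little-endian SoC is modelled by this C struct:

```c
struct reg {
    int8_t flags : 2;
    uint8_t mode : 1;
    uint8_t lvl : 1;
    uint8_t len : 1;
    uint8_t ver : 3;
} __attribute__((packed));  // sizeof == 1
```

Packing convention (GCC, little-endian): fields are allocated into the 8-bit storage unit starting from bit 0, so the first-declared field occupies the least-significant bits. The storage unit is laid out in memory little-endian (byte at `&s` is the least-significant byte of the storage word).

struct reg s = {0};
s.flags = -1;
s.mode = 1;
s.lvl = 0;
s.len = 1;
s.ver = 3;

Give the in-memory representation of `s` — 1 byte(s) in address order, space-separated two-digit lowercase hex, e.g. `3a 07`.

77

flags (2b) val=-1 bits=0x3 at bit 0: 0x03
mode (1b) val=1 bits=0x1 at bit 2: 0x07
lvl (1b) val=0 bits=0x0 at bit 3: 0x07
len (1b) val=1 bits=0x1 at bit 4: 0x17
ver (3b) val=3 bits=0x3 at bit 5: 0x77
word = 0x77 → little-endian bytes:
  [0]=0x77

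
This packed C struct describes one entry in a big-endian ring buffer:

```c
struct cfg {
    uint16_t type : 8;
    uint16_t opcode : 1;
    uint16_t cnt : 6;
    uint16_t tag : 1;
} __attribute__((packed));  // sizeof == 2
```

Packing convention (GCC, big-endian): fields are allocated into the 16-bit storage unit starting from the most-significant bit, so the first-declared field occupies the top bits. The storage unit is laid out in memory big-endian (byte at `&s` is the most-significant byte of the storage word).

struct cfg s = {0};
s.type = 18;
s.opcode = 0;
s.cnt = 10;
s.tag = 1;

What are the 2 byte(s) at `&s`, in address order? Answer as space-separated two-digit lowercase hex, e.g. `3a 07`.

[8+:8] type=18 & 0xff = 0x12; word=0x1200
[7+:1] opcode=0 & 0x1 = 0x0; word=0x1200
[1+:6] cnt=10 & 0x3f = 0xa; word=0x1214
[0+:1] tag=1 & 0x1 = 0x1; word=0x1215
word = 0x1215 → big-endian bytes:
  [0]=0x12  [1]=0x15

12 15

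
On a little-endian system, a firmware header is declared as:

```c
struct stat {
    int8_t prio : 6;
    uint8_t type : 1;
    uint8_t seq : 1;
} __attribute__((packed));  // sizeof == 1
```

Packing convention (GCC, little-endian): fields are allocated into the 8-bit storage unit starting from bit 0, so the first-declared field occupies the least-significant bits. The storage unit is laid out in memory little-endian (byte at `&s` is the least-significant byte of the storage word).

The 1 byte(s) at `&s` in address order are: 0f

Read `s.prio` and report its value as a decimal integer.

15

[0]=0x0f (little-endian) → word 0x0f
prio:6 @ bit 0 → (0x0f>>0)&0x3f = 0xf  ←
type:1 @ bit 6 → (0x0f>>6)&0x1 = 0x0
seq:1 @ bit 7 → (0x0f>>7)&0x1 = 0x0
prio signed 6b, MSB=0: value = 15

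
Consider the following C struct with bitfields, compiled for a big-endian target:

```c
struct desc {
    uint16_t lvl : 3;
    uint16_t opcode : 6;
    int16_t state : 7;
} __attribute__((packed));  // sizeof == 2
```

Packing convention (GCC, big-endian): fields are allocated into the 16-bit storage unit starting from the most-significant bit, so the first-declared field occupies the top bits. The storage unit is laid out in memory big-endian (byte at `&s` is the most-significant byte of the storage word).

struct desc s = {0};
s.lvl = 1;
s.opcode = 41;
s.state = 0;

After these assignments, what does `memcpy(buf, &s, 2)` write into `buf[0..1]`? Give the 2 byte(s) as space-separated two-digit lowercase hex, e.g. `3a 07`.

lvl (3b) val=1 bits=0x1 at bit 13: 0x2000
opcode (6b) val=41 bits=0x29 at bit 7: 0x3480
state (7b) val=0 bits=0x0 at bit 0: 0x3480
word = 0x3480 → big-endian bytes:
  [0]=0x34  [1]=0x80

34 80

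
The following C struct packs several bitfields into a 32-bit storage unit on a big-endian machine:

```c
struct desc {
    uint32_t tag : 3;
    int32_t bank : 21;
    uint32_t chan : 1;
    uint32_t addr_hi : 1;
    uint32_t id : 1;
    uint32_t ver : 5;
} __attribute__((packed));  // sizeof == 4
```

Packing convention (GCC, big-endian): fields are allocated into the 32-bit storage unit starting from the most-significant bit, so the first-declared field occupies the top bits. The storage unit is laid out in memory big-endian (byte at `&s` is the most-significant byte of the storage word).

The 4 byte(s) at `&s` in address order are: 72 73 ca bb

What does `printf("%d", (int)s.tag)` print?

[0]=0x72 [1]=0x73 [2]=0xca [3]=0xbb (big-endian) → word 0x7273cabb
tag [29+:3] = (word>>29) & 0x7 = 3  ←
bank [8+:21] = (word>>8) & 0x1fffff = 1209290
chan [7+:1] = (word>>7) & 0x1 = 1
addr_hi [6+:1] = (word>>6) & 0x1 = 0
id [5+:1] = (word>>5) & 0x1 = 1
ver [0+:5] = (word>>0) & 0x1f = 27

3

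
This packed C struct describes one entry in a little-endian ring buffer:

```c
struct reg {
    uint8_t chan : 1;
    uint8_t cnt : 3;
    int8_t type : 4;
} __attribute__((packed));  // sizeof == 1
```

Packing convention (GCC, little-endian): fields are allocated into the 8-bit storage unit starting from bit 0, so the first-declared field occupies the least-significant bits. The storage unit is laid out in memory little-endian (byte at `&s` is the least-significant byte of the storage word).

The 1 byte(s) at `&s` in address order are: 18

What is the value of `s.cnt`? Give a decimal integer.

[0]=0x18 (little-endian) → word 0x18
chan:1 @ bit 0 → (0x18>>0)&0x1 = 0x0
cnt:3 @ bit 1 → (0x18>>1)&0x7 = 0x4  ←
type:4 @ bit 4 → (0x18>>4)&0xf = 0x1

4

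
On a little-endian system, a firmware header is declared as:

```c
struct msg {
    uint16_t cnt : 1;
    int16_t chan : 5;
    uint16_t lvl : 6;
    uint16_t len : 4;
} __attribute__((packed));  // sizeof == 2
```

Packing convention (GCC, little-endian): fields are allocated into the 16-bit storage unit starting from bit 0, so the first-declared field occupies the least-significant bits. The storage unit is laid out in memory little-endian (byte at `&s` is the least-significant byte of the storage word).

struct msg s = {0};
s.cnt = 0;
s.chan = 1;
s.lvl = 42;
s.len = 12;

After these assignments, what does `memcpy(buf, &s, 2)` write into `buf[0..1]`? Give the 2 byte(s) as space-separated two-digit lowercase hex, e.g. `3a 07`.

82 ca

cnt:1 = 0 → 0x0 << 0 → word 0x0000
chan:5 = 1 → 0x1 << 1 → word 0x0002
lvl:6 = 42 → 0x2a << 6 → word 0x0a82
len:4 = 12 → 0xc << 12 → word 0xca82
word = 0xca82 → little-endian bytes:
  [0]=0x82  [1]=0xca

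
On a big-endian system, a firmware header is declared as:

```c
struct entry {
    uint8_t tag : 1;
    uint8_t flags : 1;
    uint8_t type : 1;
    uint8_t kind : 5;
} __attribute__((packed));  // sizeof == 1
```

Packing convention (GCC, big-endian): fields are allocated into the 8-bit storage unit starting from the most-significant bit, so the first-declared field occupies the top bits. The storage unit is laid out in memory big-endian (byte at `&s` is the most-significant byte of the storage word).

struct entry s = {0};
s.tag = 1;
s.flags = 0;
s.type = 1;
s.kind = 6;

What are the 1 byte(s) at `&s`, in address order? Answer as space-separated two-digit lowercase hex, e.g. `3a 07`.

a6

tag:1 = 1 → 0x1 << 7 → word 0x80
flags:1 = 0 → 0x0 << 6 → word 0x80
type:1 = 1 → 0x1 << 5 → word 0xa0
kind:5 = 6 → 0x6 << 0 → word 0xa6
word = 0xa6 → big-endian bytes:
  [0]=0xa6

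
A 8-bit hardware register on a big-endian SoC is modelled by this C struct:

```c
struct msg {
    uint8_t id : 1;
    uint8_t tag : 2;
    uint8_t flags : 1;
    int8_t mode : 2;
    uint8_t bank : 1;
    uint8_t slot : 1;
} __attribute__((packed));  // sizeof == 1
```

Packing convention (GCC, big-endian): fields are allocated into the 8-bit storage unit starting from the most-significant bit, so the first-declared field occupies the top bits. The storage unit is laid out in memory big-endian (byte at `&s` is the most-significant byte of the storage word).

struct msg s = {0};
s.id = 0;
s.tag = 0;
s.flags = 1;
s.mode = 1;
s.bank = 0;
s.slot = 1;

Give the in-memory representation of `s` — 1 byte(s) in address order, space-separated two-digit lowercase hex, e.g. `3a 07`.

15

[7+:1] id=0 & 0x1 = 0x0; word=0x00
[5+:2] tag=0 & 0x3 = 0x0; word=0x00
[4+:1] flags=1 & 0x1 = 0x1; word=0x10
[2+:2] mode=1 & 0x3 = 0x1; word=0x14
[1+:1] bank=0 & 0x1 = 0x0; word=0x14
[0+:1] slot=1 & 0x1 = 0x1; word=0x15
word = 0x15 → big-endian bytes:
  [0]=0x15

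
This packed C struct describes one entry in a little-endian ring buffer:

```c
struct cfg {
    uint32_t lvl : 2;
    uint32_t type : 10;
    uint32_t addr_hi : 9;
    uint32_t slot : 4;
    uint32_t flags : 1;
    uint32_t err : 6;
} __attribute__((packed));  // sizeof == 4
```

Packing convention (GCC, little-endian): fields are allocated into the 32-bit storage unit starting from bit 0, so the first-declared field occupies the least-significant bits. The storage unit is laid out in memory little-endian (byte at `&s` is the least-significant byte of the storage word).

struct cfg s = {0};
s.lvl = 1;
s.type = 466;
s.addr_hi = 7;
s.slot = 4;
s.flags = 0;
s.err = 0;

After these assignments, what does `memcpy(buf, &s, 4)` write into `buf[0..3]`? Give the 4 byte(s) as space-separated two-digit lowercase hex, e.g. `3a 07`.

[0+:2] lvl=1 & 0x3 = 0x1; word=0x00000001
[2+:10] type=466 & 0x3ff = 0x1d2; word=0x00000749
[12+:9] addr_hi=7 & 0x1ff = 0x7; word=0x00007749
[21+:4] slot=4 & 0xf = 0x4; word=0x00807749
[25+:1] flags=0 & 0x1 = 0x0; word=0x00807749
[26+:6] err=0 & 0x3f = 0x0; word=0x00807749
word = 0x00807749 → little-endian bytes:
  [0]=0x49  [1]=0x77  [2]=0x80  [3]=0x00

49 77 80 00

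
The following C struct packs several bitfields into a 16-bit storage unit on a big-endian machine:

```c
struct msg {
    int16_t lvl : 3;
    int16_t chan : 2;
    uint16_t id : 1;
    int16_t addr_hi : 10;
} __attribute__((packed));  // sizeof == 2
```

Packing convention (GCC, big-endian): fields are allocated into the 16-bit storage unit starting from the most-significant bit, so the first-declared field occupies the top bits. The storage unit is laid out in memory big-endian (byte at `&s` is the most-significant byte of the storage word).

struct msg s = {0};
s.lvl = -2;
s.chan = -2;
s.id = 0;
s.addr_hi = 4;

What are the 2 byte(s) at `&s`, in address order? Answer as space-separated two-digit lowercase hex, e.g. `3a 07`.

[13+:3] lvl=-2 & 0x7 = 0x6; word=0xc000
[11+:2] chan=-2 & 0x3 = 0x2; word=0xd000
[10+:1] id=0 & 0x1 = 0x0; word=0xd000
[0+:10] addr_hi=4 & 0x3ff = 0x4; word=0xd004
word = 0xd004 → big-endian bytes:
  [0]=0xd0  [1]=0x04

d0 04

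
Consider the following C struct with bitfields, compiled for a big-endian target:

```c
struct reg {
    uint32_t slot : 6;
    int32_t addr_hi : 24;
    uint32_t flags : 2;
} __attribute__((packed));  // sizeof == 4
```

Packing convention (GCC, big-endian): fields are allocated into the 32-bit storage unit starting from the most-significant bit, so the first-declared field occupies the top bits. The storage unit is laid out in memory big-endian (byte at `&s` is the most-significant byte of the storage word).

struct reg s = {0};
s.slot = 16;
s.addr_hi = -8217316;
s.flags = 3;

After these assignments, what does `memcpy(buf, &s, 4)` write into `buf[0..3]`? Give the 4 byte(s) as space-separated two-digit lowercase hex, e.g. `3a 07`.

[26+:6] slot=16 & 0x3f = 0x10; word=0x40000000
[2+:24] addr_hi=-8217316 & 0xffffff = 0x829d1c; word=0x420a7470
[0+:2] flags=3 & 0x3 = 0x3; word=0x420a7473
word = 0x420a7473 → big-endian bytes:
  [0]=0x42  [1]=0x0a  [2]=0x74  [3]=0x73

42 0a 74 73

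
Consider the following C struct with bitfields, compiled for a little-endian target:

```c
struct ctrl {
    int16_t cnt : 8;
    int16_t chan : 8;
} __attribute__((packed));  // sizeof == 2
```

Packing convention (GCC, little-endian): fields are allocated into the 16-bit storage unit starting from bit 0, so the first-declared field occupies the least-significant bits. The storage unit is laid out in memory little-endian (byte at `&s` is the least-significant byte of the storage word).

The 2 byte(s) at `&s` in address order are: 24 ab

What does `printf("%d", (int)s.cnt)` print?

[0]=0x24 [1]=0xab (little-endian) → word 0xab24
cnt [0+:8] = (word>>0) & 0xff = 36  ←
chan [8+:8] = (word>>8) & 0xff = 171
cnt signed 8b, MSB=0: value = 36

36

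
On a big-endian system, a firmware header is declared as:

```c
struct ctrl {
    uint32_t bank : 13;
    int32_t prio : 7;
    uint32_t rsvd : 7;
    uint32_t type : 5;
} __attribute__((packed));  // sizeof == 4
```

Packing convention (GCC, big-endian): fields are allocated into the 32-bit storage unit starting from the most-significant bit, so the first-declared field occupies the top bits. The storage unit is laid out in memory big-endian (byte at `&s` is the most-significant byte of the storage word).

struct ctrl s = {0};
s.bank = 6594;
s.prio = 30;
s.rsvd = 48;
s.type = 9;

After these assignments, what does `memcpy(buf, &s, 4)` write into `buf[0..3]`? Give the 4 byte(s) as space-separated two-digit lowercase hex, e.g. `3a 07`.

ce 11 e6 09

bank:13 = 6594 → 0x19c2 << 19 → word 0xce100000
prio:7 = 30 → 0x1e << 12 → word 0xce11e000
rsvd:7 = 48 → 0x30 << 5 → word 0xce11e600
type:5 = 9 → 0x9 << 0 → word 0xce11e609
word = 0xce11e609 → big-endian bytes:
  [0]=0xce  [1]=0x11  [2]=0xe6  [3]=0x09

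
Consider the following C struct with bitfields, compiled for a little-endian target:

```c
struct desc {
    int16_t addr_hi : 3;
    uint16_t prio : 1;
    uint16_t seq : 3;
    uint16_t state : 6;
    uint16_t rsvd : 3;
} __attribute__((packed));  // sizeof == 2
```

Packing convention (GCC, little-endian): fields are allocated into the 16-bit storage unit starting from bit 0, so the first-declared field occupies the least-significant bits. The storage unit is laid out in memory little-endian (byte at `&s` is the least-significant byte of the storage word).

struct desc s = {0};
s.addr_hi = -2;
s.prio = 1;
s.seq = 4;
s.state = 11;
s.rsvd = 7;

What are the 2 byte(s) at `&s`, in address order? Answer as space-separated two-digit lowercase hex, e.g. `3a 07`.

addr_hi:3 = -2 → 0x6 << 0 → word 0x0006
prio:1 = 1 → 0x1 << 3 → word 0x000e
seq:3 = 4 → 0x4 << 4 → word 0x004e
state:6 = 11 → 0xb << 7 → word 0x05ce
rsvd:3 = 7 → 0x7 << 13 → word 0xe5ce
word = 0xe5ce → little-endian bytes:
  [0]=0xce  [1]=0xe5

ce e5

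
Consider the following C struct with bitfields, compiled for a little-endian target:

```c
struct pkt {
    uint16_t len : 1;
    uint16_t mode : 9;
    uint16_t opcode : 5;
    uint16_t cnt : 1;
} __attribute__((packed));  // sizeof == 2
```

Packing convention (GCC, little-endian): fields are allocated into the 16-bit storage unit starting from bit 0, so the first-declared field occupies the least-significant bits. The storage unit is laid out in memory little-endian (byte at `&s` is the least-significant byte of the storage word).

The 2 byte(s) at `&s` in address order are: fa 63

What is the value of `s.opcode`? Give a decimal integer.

24

[0]=0xfa [1]=0x63 (little-endian) → word 0x63fa
len:1 @ bit 0 → (0x63fa>>0)&0x1 = 0x0
mode:9 @ bit 1 → (0x63fa>>1)&0x1ff = 0x1fd
opcode:5 @ bit 10 → (0x63fa>>10)&0x1f = 0x18  ←
cnt:1 @ bit 15 → (0x63fa>>15)&0x1 = 0x0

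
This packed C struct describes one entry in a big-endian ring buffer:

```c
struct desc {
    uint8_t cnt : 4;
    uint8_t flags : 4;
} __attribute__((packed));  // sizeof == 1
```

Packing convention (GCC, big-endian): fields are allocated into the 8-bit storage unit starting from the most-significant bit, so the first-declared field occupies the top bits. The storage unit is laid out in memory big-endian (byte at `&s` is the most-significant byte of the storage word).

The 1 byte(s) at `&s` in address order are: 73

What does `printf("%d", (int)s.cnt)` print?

[0]=0x73 (big-endian) → word 0x73
cnt:4 @ bit 4 → (0x73>>4)&0xf = 0x7  ←
flags:4 @ bit 0 → (0x73>>0)&0xf = 0x3

7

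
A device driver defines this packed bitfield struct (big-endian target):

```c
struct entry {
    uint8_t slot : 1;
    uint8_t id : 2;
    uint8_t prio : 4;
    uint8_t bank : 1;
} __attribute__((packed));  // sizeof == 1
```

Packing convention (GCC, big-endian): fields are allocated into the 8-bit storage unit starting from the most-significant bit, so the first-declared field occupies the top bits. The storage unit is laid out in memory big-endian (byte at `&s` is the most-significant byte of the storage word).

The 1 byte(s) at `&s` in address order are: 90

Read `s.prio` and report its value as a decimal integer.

8

[0]=0x90 (big-endian) → word 0x90
slot:1 @ bit 7 → (0x90>>7)&0x1 = 0x1
id:2 @ bit 5 → (0x90>>5)&0x3 = 0x0
prio:4 @ bit 1 → (0x90>>1)&0xf = 0x8  ←
bank:1 @ bit 0 → (0x90>>0)&0x1 = 0x0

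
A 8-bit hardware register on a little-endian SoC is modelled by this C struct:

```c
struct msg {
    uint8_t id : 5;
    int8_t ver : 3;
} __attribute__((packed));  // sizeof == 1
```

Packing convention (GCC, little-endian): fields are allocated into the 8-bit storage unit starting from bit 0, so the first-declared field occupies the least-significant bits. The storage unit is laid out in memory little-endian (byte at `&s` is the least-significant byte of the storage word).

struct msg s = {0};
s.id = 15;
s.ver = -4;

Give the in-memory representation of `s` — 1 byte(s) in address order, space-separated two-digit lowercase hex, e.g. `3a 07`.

8f

id (5b) val=15 bits=0xf at bit 0: 0x0f
ver (3b) val=-4 bits=0x4 at bit 5: 0x8f
word = 0x8f → little-endian bytes:
  [0]=0x8f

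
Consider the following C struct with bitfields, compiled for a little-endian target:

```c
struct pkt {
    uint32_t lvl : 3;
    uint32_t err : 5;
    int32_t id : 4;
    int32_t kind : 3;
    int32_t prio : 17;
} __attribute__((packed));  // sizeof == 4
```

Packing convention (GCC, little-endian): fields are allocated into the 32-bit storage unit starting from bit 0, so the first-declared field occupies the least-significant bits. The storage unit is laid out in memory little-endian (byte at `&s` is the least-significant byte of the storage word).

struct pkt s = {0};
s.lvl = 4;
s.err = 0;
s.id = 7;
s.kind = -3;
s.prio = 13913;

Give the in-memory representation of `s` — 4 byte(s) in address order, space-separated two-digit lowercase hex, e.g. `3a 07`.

[0+:3] lvl=4 & 0x7 = 0x4; word=0x00000004
[3+:5] err=0 & 0x1f = 0x0; word=0x00000004
[8+:4] id=7 & 0xf = 0x7; word=0x00000704
[12+:3] kind=-3 & 0x7 = 0x5; word=0x00005704
[15+:17] prio=13913 & 0x1ffff = 0x3659; word=0x1b2cd704
word = 0x1b2cd704 → little-endian bytes:
  [0]=0x04  [1]=0xd7  [2]=0x2c  [3]=0x1b

04 d7 2c 1b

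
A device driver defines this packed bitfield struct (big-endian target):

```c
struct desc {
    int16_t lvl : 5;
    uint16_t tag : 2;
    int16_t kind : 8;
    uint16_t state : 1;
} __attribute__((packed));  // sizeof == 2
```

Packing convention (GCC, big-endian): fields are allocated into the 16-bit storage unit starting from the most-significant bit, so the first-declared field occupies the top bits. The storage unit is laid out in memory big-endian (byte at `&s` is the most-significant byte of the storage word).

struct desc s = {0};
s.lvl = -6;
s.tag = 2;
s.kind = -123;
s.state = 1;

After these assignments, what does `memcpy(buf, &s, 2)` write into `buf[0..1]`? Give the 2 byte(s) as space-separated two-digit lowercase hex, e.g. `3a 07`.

d5 0b

lvl (5b) val=-6 bits=0x1a at bit 11: 0xd000
tag (2b) val=2 bits=0x2 at bit 9: 0xd400
kind (8b) val=-123 bits=0x85 at bit 1: 0xd50a
state (1b) val=1 bits=0x1 at bit 0: 0xd50b
word = 0xd50b → big-endian bytes:
  [0]=0xd5  [1]=0x0b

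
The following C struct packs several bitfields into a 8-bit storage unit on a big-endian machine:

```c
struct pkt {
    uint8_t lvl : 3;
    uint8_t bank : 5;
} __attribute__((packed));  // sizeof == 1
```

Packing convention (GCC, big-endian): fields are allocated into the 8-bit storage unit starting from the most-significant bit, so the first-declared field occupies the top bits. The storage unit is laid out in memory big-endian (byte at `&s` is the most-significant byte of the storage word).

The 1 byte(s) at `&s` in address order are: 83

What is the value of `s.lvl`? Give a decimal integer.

[0]=0x83 (big-endian) → word 0x83
lvl [5+:3] = (word>>5) & 0x7 = 4  ←
bank [0+:5] = (word>>0) & 0x1f = 3

4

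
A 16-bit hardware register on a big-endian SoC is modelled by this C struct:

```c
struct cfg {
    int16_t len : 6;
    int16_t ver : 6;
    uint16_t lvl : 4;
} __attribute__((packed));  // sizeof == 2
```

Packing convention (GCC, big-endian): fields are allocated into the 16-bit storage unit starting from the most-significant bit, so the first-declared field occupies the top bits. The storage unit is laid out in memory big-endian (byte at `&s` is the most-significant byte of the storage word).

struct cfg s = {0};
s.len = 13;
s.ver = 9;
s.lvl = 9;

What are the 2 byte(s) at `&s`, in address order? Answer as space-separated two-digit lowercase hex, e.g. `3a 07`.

[10+:6] len=13 & 0x3f = 0xd; word=0x3400
[4+:6] ver=9 & 0x3f = 0x9; word=0x3490
[0+:4] lvl=9 & 0xf = 0x9; word=0x3499
word = 0x3499 → big-endian bytes:
  [0]=0x34  [1]=0x99

34 99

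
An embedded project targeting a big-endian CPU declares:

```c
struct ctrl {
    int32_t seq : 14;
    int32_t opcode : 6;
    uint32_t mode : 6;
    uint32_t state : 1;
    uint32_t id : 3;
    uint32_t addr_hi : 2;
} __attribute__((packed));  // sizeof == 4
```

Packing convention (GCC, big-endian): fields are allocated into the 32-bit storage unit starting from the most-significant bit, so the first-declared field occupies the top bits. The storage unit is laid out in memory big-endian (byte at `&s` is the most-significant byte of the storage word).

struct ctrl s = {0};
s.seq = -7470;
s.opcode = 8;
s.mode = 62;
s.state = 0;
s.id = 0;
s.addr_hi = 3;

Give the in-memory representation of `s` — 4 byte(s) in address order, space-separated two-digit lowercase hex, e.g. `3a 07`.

seq:14 = -7470 → 0x22d2 << 18 → word 0x8b480000
opcode:6 = 8 → 0x8 << 12 → word 0x8b488000
mode:6 = 62 → 0x3e << 6 → word 0x8b488f80
state:1 = 0 → 0x0 << 5 → word 0x8b488f80
id:3 = 0 → 0x0 << 2 → word 0x8b488f80
addr_hi:2 = 3 → 0x3 << 0 → word 0x8b488f83
word = 0x8b488f83 → big-endian bytes:
  [0]=0x8b  [1]=0x48  [2]=0x8f  [3]=0x83

8b 48 8f 83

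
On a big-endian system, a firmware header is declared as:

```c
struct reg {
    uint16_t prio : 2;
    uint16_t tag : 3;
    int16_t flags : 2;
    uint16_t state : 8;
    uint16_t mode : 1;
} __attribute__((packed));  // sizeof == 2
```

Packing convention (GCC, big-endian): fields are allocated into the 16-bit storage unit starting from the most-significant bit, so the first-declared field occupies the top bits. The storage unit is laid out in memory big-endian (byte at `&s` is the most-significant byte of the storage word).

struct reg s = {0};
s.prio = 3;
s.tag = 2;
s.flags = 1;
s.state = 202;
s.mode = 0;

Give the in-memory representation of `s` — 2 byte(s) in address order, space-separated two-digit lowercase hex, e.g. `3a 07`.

d3 94

prio:2 = 3 → 0x3 << 14 → word 0xc000
tag:3 = 2 → 0x2 << 11 → word 0xd000
flags:2 = 1 → 0x1 << 9 → word 0xd200
state:8 = 202 → 0xca << 1 → word 0xd394
mode:1 = 0 → 0x0 << 0 → word 0xd394
word = 0xd394 → big-endian bytes:
  [0]=0xd3  [1]=0x94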